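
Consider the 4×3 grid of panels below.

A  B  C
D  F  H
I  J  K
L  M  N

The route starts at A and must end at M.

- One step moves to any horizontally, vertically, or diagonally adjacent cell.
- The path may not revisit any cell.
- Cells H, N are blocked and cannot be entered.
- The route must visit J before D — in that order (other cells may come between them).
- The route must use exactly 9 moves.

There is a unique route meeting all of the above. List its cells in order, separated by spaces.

The waypoints must appear in the order J, D, with no cell reused.
Route from A: 2× right (reaching C), down-left to F, down-right to K, left to J, up-left to D, 2× down (reaching L), right to M — 9 moves in all.
Check: order respected (J at step 5, D at step 6); 9 moves as required.

A B C F K J D I L M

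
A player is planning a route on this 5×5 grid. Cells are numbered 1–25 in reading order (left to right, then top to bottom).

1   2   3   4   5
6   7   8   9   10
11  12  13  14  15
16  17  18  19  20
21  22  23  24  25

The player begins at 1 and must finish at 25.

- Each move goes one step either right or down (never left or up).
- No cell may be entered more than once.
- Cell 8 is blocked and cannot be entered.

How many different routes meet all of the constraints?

40

A right/down-only route from 1 to 25 makes exactly 4 down-moves and 4 right-moves in some order.
With no other constraints that would be C(8,4) = 70 routes.
Subtract routes through each blocked cell (inclusion–exclusion for overlaps): − through 8: 30 → 40.
That gives 40 routes.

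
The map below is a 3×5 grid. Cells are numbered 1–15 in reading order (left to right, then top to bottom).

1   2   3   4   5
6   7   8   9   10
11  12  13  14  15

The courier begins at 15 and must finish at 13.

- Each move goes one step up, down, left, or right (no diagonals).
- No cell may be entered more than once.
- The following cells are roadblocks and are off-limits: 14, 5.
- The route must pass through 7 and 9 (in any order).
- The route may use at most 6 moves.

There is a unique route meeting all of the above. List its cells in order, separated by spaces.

Any route must reach 7 and 9 and still end at 13 within 6 moves, so the order of the required stops is forced.
Route from 15: up to 10, 3× left (reaching 7), down to 12, right to 13 — 6 moves in all.
Check: all required cells visited; 6 ≤ 6 moves.

15 10 9 8 7 12 13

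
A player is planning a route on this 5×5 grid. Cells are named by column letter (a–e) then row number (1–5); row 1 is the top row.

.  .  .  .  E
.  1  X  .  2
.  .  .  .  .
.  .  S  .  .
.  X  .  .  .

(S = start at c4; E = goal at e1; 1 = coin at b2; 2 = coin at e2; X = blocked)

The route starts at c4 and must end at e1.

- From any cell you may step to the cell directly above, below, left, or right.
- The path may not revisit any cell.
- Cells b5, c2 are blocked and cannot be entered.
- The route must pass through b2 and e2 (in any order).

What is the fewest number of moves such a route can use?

9

Any route passes through b2 and e2 in some order between c4 and e1. Summing Manhattan distances along each leg and taking the cheapest ordering (c4 → b2 → e2 → e1) gives a lower bound of 3 + 3 + 1 = 7 moves.
That bound ignores the blocked cells. Measuring each leg by the fewest moves that actually steer around them (c4→b2: 3; b2→e2: 5; e2→e1: 1) raises the lower bound to 9.
A route of 9 moves exists: c4 → c3 → b3 → b2 → b1 → c1 → d1 → d2 → e2 → e1.
Since 9 matches that lower bound, it is optimal.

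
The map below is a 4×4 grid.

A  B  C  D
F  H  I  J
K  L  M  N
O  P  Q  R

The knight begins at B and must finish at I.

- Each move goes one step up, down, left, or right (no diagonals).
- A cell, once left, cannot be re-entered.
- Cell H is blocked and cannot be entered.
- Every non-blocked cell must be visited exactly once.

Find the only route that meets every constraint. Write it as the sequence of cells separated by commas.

Need to visit all 15 open cells exactly once, starting at B and ending at I.
Route from B: left 1 to A, down 3 to O, right 1 to P, up 1 to L, right 1 to M, down 1 to Q, right 1 to R, up 3 to D, left 1 to C, down 1 to I — 14 moves in all.
Check: all 15 open cells covered.

B, A, F, K, O, P, L, M, Q, R, N, J, D, C, I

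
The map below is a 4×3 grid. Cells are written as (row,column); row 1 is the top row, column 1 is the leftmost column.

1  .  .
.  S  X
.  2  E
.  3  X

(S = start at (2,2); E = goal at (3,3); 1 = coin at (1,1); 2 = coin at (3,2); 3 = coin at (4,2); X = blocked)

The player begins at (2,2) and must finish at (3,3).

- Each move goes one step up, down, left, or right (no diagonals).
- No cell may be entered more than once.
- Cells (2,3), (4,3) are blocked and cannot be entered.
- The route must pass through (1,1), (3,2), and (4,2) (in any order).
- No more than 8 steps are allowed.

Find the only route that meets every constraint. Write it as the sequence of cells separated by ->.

Any route must reach (1,1), (3,2), and (4,2) and still end at (3,3) within 8 moves, so the order of the required stops is forced.
Route from (2,2): up 1 to (1,2), left 1 to (1,1), down 3 to (4,1), right 1 to (4,2), up 1 to (3,2), right 1 to (3,3) — 8 moves in all.
Check: all required cells visited; 8 ≤ 8 moves.

(2,2) -> (1,2) -> (1,1) -> (2,1) -> (3,1) -> (4,1) -> (4,2) -> (3,2) -> (3,3)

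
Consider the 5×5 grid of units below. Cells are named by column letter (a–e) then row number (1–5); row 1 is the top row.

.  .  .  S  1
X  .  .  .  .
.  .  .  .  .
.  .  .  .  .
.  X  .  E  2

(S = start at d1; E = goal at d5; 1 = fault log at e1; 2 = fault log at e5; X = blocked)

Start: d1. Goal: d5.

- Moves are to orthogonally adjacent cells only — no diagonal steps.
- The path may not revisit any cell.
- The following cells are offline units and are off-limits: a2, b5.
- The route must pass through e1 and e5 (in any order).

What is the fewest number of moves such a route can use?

Any route passes through e1 and e5 in some order between d1 and d5. Summing Manhattan distances along each leg and taking the cheapest ordering (d1 → e1 → e5 → d5) gives a lower bound of 1 + 4 + 1 = 6 moves.
A route of 6 moves achieves this: d1 → e1 → e2 → e3 → e4 → e5 → d5.
Since 6 matches the lower bound, it is optimal.

6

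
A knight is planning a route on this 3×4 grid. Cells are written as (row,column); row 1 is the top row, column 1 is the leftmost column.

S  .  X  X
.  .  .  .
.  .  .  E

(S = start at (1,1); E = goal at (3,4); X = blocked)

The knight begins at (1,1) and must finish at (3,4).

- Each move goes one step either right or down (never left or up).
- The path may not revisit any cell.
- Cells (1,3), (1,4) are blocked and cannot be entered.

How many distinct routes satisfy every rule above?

A right/down-only route from (1,1) to (3,4) makes exactly 2 down-moves and 3 right-moves in some order.
With no other constraints that would be C(5,2) = 10 routes.
Subtract routes through each blocked cell (inclusion–exclusion for overlaps): − through (1,3): 3 − through (1,4): 1 + through (1,3)&(1,4): 1 → 7.
That gives 7 routes.

7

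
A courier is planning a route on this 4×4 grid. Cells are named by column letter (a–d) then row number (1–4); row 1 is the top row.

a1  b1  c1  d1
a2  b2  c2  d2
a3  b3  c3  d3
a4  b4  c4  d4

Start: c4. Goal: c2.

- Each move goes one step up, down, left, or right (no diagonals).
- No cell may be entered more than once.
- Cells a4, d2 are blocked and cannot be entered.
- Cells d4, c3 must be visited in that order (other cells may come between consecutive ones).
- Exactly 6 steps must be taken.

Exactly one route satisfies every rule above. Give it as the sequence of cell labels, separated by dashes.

c4 - d4 - d3 - c3 - b3 - b2 - c2

The waypoints must appear in the order d4, c3, with no cell reused.
Route from c4: right 1 to d4, up 1 to d3, left 2 to b3, up 1 to b2, right 1 to c2 — 6 moves in all.
Check: order respected (d4 at step 1, c3 at step 3); 6 moves as required.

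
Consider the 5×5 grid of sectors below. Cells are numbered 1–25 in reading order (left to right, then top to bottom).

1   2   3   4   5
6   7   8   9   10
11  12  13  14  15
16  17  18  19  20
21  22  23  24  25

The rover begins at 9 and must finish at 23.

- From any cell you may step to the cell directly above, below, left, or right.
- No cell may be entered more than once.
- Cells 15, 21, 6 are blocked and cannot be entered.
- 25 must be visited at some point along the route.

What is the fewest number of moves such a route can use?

6

Any route passes through 25 somewhere between 9 and 23. Summing Manhattan distances along the two legs (9 → 25 → 23) gives a lower bound of 4 + 2 = 6 moves.
A route of 6 moves achieves this: 9 → 14 → 19 → 20 → 25 → 24 → 23.
Since 6 matches the lower bound, it is optimal.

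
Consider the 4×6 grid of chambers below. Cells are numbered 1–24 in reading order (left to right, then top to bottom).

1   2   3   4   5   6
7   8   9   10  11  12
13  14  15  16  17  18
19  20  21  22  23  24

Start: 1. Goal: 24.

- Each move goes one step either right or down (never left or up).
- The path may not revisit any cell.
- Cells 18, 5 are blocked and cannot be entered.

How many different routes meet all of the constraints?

A right/down-only route from 1 to 24 makes exactly 3 down-moves and 5 right-moves in some order.
With no other constraints that would be C(8,3) = 56 routes.
Subtract routes through each blocked cell (inclusion–exclusion for overlaps): − through 5: 4 − through 18: 21 + through 5&18: 3 → 34.
That gives 34 routes.

34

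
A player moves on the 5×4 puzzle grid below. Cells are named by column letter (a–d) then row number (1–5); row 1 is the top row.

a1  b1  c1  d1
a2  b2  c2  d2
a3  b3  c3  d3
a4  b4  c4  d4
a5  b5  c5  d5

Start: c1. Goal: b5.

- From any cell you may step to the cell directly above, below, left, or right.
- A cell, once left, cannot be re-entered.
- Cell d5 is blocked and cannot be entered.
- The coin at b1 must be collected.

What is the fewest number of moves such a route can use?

5

Any route passes through b1 somewhere between c1 and b5. Summing Manhattan distances along the two legs (c1 → b1 → b5) gives a lower bound of 1 + 4 = 5 moves.
A route of 5 moves achieves this: c1 → b1 → b2 → b3 → b4 → b5.
Since 5 matches the lower bound, it is optimal.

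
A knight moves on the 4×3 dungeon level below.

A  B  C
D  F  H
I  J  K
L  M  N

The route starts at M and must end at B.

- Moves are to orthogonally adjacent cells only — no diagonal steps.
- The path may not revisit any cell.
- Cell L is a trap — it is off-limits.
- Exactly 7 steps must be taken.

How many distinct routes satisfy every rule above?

Need simple routes of exactly 7 moves from M to B (Manhattan distance 3, so 2 moves are spent on a detour and 2 undoing it).
Enumerating: M J I D F H C B | M J K H F D A B | M N K H F D A B | M N K J F D A B | M N K J F H C B | M N K J I D A B | M N K J I D F B.
That gives 7 routes.

7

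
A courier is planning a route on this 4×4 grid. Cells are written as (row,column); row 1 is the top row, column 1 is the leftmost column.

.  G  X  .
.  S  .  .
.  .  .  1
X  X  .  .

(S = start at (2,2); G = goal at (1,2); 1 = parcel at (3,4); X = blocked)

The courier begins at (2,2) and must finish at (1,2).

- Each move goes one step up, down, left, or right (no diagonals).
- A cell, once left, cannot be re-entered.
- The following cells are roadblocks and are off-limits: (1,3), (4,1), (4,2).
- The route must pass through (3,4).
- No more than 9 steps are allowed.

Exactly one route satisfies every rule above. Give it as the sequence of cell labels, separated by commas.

(2,2), (2,3), (2,4), (3,4), (3,3), (3,2), (3,1), (2,1), (1,1), (1,2)

Any route must reach (3,4) and still end at (1,2) within 9 moves, so the order of the required stops is forced.
Route from (2,2): right 2 to (2,4), down 1 to (3,4), left 3 to (3,1), up 2 to (1,1), right 1 to (1,2) — 9 moves in all.
Check: all required cells visited; 9 ≤ 9 moves.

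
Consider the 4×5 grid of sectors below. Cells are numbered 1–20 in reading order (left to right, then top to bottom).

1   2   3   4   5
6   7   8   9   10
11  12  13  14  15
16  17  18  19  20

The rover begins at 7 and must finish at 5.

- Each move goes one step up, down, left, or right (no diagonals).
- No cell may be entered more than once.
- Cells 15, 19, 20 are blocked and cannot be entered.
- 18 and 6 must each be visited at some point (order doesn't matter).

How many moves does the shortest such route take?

10

Any route passes through 18 and 6 in some order between 7 and 5. Summing Manhattan distances along each leg and taking the cheapest ordering (7 → 6 → 18 → 5) gives a lower bound of 1 + 4 + 5 = 10 moves.
A route of 10 moves achieves this: 7 → 6 → 11 → 16 → 17 → 18 → 13 → 8 → 3 → 4 → 5.
Since 10 matches the lower bound, it is optimal.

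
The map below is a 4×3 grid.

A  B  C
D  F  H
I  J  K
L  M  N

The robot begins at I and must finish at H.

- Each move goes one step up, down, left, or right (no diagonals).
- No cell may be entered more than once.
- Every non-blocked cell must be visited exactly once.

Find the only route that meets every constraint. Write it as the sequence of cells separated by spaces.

I L M N K J F D A B C H

Need to visit all 12 open cells exactly once, starting at I and ending at H.
Cell C has only two open neighbours (H and B), so the path must pass straight through it: one of those is the cell it's entered from and the other is where it exits.
Route from I: down to L, 2× right (reaching N), up to K, left to J, up to F, left to D, up to A, 2× right (reaching C), down to H — 11 moves in all.
Check: all 12 open cells covered.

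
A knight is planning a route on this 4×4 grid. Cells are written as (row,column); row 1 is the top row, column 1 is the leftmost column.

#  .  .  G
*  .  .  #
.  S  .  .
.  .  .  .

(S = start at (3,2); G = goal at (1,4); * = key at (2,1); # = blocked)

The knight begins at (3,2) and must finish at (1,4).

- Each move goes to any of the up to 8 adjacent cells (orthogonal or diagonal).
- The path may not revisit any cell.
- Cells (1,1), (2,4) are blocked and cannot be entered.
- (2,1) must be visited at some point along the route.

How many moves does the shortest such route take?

Any route passes through (2,1) somewhere between (3,2) and (1,4). Summing Chebyshev distances along the two legs ((3,2) → (2,1) → (1,4)) gives a lower bound of 1 + 3 = 4 moves.
A route of 4 moves achieves this: (3,2) → (2,1) → (1,2) → (1,3) → (1,4).
Since 4 matches the lower bound, it is optimal.

4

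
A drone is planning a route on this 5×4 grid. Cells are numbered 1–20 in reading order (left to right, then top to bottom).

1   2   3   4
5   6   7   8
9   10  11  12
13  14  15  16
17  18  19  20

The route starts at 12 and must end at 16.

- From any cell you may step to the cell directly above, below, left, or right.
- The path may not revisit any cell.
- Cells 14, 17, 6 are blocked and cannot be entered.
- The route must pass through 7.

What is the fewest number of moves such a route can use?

5

Any route passes through 7 somewhere between 12 and 16. Summing Manhattan distances along the two legs (12 → 7 → 16) gives a lower bound of 2 + 3 = 5 moves.
A route of 5 moves achieves this: 12 → 8 → 7 → 11 → 15 → 16.
Since 5 matches the lower bound, it is optimal.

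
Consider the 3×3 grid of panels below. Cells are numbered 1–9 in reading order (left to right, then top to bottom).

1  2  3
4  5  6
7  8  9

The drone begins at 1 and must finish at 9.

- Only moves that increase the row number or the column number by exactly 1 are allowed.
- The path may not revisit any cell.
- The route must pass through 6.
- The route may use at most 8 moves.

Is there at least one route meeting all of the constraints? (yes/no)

One route that works: 1 → 4 → 5 → 6 → 9.

yes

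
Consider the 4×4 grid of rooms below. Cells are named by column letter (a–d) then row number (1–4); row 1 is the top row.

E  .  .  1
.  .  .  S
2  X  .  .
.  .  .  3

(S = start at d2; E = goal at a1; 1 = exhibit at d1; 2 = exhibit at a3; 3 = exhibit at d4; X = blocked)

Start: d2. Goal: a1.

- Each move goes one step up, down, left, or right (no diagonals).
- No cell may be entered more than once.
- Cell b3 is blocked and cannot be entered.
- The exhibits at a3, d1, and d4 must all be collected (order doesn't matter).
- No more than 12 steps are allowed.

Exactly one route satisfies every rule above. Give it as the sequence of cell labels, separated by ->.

d2 -> d1 -> c1 -> c2 -> c3 -> d3 -> d4 -> c4 -> b4 -> a4 -> a3 -> a2 -> a1

Any route must reach a3, d1, and d4 and still end at a1 within 12 moves, so the order of the required stops is forced.
Route from d2: up 1 to d1, left 1 to c1, down 2 to c3, right 1 to d3, down 1 to d4, left 3 to a4, up 3 to a1 — 12 moves in all.
Check: all required cells visited; 12 ≤ 12 moves.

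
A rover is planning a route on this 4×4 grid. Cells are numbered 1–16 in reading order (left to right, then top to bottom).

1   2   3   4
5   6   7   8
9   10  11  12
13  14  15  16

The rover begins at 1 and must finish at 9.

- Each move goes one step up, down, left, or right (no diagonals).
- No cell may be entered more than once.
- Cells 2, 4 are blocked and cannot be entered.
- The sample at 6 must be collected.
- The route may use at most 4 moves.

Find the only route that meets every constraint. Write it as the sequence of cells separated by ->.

Any route must reach 6 and still end at 9 within 4 moves, so the order of the required stops is forced.
Route from 1: down to 5, right to 6, down to 10, left to 9 — 4 moves in all.
Check: all required cells visited; 4 ≤ 4 moves.

1 -> 5 -> 6 -> 10 -> 9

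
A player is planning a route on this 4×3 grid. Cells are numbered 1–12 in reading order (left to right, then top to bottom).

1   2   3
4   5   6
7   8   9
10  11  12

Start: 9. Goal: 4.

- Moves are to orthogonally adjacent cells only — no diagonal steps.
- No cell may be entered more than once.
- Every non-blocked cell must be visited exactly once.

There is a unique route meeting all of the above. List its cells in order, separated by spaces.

Need to visit all 12 open cells exactly once, starting at 9 and ending at 4.
Cell 10 has only two open neighbours (7 and 11), so the path must pass straight through it: one of those is the cell it's entered from and the other is where it exits.
Route from 9: down to 12, 2× left (reaching 10), up to 7, right to 8, up to 5, right to 6, up to 3, 2× left (reaching 1), down to 4 — 11 moves in all.
Check: all 12 open cells covered.

9 12 11 10 7 8 5 6 3 2 1 4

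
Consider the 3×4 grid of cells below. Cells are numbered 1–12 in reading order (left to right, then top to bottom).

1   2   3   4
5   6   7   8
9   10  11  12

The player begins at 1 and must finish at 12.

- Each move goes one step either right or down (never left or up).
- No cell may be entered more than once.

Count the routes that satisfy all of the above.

A right/down-only route from 1 to 12 makes exactly 2 down-moves and 3 right-moves in some order.
With no other constraints that would be C(5,2) = 10 routes.
That gives 10 routes.

10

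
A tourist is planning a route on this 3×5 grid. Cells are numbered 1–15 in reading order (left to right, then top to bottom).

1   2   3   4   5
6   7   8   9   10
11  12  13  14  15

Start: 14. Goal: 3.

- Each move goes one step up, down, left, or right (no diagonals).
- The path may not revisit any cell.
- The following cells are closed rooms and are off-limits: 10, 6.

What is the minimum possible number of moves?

3

The Manhattan distance from 14 to 3 is |3−1| + |4−3| = 3, so at least 3 moves are needed.
A route of 3 moves achieves this: 14 → 9 → 4 → 3.
Since 3 matches the lower bound, it is optimal.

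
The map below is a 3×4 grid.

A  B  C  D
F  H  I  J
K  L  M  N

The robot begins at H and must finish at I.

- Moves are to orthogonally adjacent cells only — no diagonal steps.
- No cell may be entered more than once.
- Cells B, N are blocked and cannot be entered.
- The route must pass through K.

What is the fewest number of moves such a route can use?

5

Any route passes through K somewhere between H and I. Summing Manhattan distances along the two legs (H → K → I) gives a lower bound of 2 + 3 = 5 moves.
A route of 5 moves achieves this: H → F → K → L → M → I.
Since 5 matches the lower bound, it is optimal.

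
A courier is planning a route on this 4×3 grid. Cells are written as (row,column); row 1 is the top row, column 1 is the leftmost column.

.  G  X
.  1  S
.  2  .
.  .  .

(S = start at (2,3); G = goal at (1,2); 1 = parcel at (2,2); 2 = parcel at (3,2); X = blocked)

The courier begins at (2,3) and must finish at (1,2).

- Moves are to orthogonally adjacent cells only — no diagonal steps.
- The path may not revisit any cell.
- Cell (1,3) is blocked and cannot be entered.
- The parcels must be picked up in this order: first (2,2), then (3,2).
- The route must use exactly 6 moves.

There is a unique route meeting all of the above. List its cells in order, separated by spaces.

(2,3) (2,2) (3,2) (3,1) (2,1) (1,1) (1,2)

The waypoints must appear in the order (2,2), (3,2), with no cell reused.
Route from (2,3): left to (2,2), down to (3,2), left to (3,1), 2× up (reaching (1,1)), right to (1,2) — 6 moves in all.
Check: order respected (1 at step 1, 2 at step 2); 6 moves as required.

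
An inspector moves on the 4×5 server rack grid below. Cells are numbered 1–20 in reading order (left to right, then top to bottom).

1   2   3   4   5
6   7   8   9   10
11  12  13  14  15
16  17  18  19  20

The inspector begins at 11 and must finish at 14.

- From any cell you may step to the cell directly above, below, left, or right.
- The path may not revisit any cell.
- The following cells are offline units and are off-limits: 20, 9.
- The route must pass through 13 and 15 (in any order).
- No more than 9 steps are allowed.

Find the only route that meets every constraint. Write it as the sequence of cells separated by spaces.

11 12 13 8 3 4 5 10 15 14

Any route must reach 13 and 15 and still end at 14 within 9 moves, so the order of the required stops is forced.
Route from 11: 2× right (reaching 13), 2× up (reaching 3), 2× right (reaching 5), 2× down (reaching 15), left to 14 — 9 moves in all.
Check: all required cells visited; 9 ≤ 9 moves.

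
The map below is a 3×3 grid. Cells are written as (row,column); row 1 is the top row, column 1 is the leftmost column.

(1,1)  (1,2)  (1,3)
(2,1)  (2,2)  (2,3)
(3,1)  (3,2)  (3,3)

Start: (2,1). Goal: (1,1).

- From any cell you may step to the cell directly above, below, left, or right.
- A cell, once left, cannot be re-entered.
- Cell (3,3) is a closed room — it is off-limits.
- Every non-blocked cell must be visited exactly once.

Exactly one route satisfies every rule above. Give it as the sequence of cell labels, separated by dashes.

Need to visit all 8 open cells exactly once, starting at (2,1) and ending at (1,1).
Route from (2,1): down to (3,1), right to (3,2), up to (2,2), right to (2,3), up to (1,3), 2× left (reaching (1,1)) — 7 moves in all.
Check: all 8 open cells covered.

(2,1) - (3,1) - (3,2) - (2,2) - (2,3) - (1,3) - (1,2) - (1,1)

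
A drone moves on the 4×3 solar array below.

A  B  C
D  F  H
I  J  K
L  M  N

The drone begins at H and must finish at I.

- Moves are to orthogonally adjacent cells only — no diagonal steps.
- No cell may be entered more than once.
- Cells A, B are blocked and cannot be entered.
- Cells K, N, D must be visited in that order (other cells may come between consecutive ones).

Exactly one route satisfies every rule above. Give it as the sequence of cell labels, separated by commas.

H, K, N, M, J, F, D, I

The waypoints must appear in the order K, N, D, with no cell reused.
Route from H: down 2 to N, left 1 to M, up 2 to F, left 1 to D, down 1 to I — 7 moves in all.
Check: order respected (K at step 1, N at step 2, D at step 6).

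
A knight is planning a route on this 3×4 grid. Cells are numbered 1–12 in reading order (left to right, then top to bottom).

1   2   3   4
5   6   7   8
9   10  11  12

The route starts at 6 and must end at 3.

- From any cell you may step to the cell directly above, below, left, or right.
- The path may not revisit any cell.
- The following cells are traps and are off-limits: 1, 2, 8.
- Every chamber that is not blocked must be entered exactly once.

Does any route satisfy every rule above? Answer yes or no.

no

Cell 4 has only one open neighbour but is neither the start nor the goal, so a Hamiltonian route would have to both enter and leave it through the same neighbour — impossible without revisiting.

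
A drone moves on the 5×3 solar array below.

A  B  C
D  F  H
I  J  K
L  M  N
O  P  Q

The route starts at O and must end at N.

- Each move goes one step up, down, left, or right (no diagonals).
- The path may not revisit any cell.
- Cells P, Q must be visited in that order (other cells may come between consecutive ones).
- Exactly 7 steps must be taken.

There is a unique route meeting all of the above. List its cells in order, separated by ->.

O -> L -> I -> J -> M -> P -> Q -> N

The waypoints must appear in the order P, Q, with no cell reused.
Route from O: 2× up (reaching I), right to J, 2× down (reaching P), right to Q, up to N — 7 moves in all.
Check: order respected (P at step 5, Q at step 6); 7 moves as required.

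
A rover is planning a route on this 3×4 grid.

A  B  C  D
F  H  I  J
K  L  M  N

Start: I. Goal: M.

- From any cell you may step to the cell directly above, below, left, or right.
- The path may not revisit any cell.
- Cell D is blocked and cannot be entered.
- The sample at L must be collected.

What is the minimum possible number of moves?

Any route passes through L somewhere between I and M. Summing Manhattan distances along the two legs (I → L → M) gives a lower bound of 2 + 1 = 3 moves.
A route of 3 moves achieves this: I → H → L → M.
Since 3 matches the lower bound, it is optimal.

3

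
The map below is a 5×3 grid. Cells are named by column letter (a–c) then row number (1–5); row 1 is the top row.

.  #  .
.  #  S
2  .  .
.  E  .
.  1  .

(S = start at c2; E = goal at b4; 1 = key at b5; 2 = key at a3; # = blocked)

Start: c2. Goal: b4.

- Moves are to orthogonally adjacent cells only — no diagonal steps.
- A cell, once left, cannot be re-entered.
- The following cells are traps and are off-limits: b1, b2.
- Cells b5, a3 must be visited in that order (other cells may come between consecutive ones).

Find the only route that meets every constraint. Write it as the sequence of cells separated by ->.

The waypoints must appear in the order b5, a3, with no cell reused.
Route from c2: 3× down (reaching c5), 2× left (reaching a5), 2× up (reaching a3), right to b3, down to b4 — 9 moves in all.
Check: order respected (1 at step 4, 2 at step 7).

c2 -> c3 -> c4 -> c5 -> b5 -> a5 -> a4 -> a3 -> b3 -> b4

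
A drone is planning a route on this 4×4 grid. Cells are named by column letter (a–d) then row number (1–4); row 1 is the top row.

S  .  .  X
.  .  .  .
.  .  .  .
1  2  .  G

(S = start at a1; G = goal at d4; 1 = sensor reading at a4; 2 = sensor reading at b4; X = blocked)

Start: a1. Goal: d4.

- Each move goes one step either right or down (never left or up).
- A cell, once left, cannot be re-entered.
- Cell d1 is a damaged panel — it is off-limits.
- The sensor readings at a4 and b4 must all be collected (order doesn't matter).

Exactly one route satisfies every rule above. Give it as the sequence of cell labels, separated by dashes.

a1 - a2 - a3 - a4 - b4 - c4 - d4

Moves only go right or down, so the column and row indices never decrease.
Route from a1: down 3 to a4, right 3 to d4 — 6 moves in all.
Check: all required cells visited.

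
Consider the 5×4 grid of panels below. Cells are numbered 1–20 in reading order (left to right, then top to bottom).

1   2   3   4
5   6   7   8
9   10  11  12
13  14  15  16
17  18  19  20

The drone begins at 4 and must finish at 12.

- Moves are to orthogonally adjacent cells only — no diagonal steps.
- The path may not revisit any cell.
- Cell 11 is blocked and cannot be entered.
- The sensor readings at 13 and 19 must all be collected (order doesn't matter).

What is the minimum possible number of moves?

Any route passes through 13 and 19 in some order between 4 and 12. Summing Manhattan distances along each leg and taking the cheapest ordering (4 → 13 → 19 → 12) gives a lower bound of 6 + 3 + 3 = 12 moves.
A route of 12 moves achieves this: 4 → 8 → 7 → 6 → 10 → 14 → 13 → 17 → 18 → 19 → 15 → 16 → 12.
Since 12 matches the lower bound, it is optimal.

12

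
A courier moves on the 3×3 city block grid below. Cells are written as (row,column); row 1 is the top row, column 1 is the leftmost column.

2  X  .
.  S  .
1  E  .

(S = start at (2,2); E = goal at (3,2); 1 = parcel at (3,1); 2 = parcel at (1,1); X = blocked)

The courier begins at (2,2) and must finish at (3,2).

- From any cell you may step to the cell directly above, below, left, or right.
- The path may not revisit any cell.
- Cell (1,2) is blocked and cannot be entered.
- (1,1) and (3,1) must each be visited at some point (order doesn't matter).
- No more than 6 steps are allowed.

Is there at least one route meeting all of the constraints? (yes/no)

no

(1,1) must be visited but has only one open neighbour ((2,1)), and it is neither the start nor the goal — the route would have to enter and leave through (2,1), re-entering it.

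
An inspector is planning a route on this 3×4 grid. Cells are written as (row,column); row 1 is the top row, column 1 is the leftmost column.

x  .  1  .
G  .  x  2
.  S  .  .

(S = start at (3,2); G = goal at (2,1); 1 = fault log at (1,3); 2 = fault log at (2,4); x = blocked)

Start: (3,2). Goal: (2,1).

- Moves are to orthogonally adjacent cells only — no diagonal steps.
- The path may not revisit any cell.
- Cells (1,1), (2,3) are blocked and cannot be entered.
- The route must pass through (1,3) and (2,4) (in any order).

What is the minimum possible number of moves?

Any route passes through (1,3) and (2,4) in some order between (3,2) and (2,1). Summing Manhattan distances along each leg and taking the cheapest ordering ((3,2) → (1,3) → (2,4) → (2,1)) gives a lower bound of 3 + 2 + 3 = 8 moves.
A route of 8 moves achieves this: (3,2) → (3,3) → (3,4) → (2,4) → (1,4) → (1,3) → (1,2) → (2,2) → (2,1).
Since 8 matches the lower bound, it is optimal.

8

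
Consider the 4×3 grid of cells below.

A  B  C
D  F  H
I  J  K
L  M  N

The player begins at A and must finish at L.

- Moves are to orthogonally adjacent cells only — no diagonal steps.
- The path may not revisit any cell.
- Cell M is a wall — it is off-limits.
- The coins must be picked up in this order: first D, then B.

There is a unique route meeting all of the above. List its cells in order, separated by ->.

A -> D -> F -> B -> C -> H -> K -> J -> I -> L

The waypoints must appear in the order D, B, with no cell reused.
Route from A: down to D, right to F, up to B, right to C, 2× down (reaching K), 2× left (reaching I), down to L — 9 moves in all.
Check: order respected (D at step 1, B at step 3).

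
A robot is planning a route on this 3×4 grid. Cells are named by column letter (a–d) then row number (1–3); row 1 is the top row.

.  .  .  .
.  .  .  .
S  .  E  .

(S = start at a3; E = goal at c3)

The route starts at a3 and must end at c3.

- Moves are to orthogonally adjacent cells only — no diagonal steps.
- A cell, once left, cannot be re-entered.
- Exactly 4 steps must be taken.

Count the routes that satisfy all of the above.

3

Need simple routes of exactly 4 moves from a3 to c3 (Manhattan distance 2, so 1 moves are spent on a detour and 1 undoing it).
Enumerating: a3 a2 b2 b3 c3 | a3 a2 b2 c2 c3 | a3 b3 b2 c2 c3.
That gives 3 routes.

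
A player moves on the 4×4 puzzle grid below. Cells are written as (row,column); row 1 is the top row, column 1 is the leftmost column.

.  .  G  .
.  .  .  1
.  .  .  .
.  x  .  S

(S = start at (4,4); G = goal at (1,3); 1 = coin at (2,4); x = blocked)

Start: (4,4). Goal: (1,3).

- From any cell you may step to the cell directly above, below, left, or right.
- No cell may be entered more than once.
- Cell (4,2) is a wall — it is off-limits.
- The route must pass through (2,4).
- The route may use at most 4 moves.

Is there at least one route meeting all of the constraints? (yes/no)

yes

One route that works: (4,4) → (3,4) → (2,4) → (1,4) → (1,3).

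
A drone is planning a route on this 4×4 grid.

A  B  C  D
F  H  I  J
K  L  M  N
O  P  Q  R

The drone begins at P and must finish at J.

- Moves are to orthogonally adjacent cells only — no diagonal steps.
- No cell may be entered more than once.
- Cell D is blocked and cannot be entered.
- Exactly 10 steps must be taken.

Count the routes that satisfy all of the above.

Need simple routes of exactly 10 moves from P to J (Manhattan distance 4, so 3 moves are spent on a detour and 3 undoing it).
Branch systematically from the start, pruning whenever the remaining move budget drops below the Manhattan distance to J or differs from it in parity. Grouping the completions by first move — via L: 6; via O: 10; via Q: 6 — and summing: 6 + 10 + 6 = 22.
That gives 22 routes.

22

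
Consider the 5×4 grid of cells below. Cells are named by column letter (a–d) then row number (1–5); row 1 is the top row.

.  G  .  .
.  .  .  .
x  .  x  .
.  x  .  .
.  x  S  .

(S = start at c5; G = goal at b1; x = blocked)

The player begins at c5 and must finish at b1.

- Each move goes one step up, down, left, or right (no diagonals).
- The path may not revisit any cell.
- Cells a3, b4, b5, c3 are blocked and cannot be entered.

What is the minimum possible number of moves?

7

The Manhattan distance from c5 to b1 is |5−1| + |3−2| = 5, so at least 5 moves are needed.
That bound ignores the blocked cells. Measuring each leg by the fewest moves that actually steer around them (c5→b1: 7) raises the lower bound to 7.
A route of 7 moves exists: c5 → c4 → d4 → d3 → d2 → d1 → c1 → b1.
Since 7 matches that lower bound, it is optimal.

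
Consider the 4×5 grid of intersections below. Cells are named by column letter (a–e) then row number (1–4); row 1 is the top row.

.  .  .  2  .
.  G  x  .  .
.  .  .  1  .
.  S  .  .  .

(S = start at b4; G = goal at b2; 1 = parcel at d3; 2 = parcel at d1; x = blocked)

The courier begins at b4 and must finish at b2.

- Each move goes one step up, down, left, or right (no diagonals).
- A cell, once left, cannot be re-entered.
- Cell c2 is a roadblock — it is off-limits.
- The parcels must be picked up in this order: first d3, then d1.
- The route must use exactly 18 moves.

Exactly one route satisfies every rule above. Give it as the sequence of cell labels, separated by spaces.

The waypoints must appear in the order d3, d1, with no cell reused.
Route from b4: left to a4, up to a3, 2× right (reaching c3), down to c4, 2× right (reaching e4), up to e3, left to d3, up to d2, right to e2, up to e1, 4× left (reaching a1), down to a2, right to b2 — 18 moves in all.
Check: order respected (1 at step 9, 2 at step 13); 18 moves as required.

b4 a4 a3 b3 c3 c4 d4 e4 e3 d3 d2 e2 e1 d1 c1 b1 a1 a2 b2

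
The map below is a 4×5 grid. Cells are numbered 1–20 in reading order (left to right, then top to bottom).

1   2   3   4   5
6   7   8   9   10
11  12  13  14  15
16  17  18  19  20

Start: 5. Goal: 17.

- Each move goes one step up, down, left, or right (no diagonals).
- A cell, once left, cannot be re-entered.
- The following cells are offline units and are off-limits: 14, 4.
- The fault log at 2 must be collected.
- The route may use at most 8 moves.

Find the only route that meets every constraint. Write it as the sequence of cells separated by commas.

5, 10, 9, 8, 3, 2, 7, 12, 17

The 8-move cap with required stops at 2 leaves no slack for detours.
Route from 5: down to 10, 2× left (reaching 8), up to 3, left to 2, 3× down (reaching 17) — 8 moves in all.
Check: all required cells visited; 8 ≤ 8 moves.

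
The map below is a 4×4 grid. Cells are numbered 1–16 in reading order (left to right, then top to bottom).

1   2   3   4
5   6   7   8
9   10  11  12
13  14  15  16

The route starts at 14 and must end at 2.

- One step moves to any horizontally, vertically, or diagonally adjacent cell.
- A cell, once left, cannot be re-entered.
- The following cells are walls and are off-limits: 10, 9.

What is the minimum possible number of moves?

With diagonal moves allowed, the Chebyshev distance max(|Δrow|,|Δcol|) from 14 to 2 is 3, so at least 3 moves are needed.
A route of 3 moves achieves this: 14 → 11 → 6 → 2.
Since 3 matches the lower bound, it is optimal.

3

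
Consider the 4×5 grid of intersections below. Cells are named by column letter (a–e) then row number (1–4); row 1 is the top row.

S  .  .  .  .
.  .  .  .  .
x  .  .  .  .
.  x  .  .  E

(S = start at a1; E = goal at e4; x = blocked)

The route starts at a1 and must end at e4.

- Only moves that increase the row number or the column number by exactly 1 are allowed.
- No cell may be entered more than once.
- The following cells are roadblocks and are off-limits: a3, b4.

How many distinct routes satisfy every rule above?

A right/down-only route from a1 to e4 makes exactly 3 down-moves and 4 right-moves in some order.
With no other constraints that would be C(7,3) = 35 routes.
Subtract routes through each blocked cell (inclusion–exclusion for overlaps): − through a3: 5 − through b4: 4 + through a3&b4: 2 → 28.
That gives 28 routes.

28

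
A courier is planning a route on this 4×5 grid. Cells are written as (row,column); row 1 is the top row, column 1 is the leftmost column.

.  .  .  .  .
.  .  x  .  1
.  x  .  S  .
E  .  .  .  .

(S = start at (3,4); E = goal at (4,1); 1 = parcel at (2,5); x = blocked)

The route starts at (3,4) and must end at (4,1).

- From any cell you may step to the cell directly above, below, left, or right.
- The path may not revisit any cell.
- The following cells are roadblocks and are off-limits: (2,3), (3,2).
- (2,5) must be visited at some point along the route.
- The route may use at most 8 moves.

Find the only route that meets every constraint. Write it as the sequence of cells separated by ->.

The budget equals the shortest possible length, so every move has to be on a shortest route through the required cells.
Route from (3,4): up 1 to (2,4), right 1 to (2,5), down 2 to (4,5), left 4 to (4,1) — 8 moves in all.
Check: all required cells visited; 8 ≤ 8 moves.

(3,4) -> (2,4) -> (2,5) -> (3,5) -> (4,5) -> (4,4) -> (4,3) -> (4,2) -> (4,1)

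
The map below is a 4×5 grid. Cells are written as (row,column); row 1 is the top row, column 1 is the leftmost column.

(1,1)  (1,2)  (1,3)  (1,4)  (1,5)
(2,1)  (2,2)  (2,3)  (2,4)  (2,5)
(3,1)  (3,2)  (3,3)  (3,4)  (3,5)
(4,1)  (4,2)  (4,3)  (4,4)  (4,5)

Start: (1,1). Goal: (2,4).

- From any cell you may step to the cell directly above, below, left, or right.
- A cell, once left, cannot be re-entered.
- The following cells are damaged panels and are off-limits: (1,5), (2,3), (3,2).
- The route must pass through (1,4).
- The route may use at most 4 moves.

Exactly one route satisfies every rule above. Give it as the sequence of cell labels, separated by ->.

The budget equals the shortest possible length, so every move has to be on a shortest route through the required cells.
Route from (1,1): 3× right (reaching (1,4)), down to (2,4) — 4 moves in all.
Check: all required cells visited; 4 ≤ 4 moves.

(1,1) -> (1,2) -> (1,3) -> (1,4) -> (2,4)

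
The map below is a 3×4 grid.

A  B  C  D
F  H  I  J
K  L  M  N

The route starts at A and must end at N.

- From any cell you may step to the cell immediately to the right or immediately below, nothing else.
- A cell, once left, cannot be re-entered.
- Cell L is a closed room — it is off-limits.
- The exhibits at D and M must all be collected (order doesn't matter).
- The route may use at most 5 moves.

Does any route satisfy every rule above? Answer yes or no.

M is below but to the left of D: going D → M would need a leftward move and M → D an upward move, so no right/down-only route can visit both required cells.

no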